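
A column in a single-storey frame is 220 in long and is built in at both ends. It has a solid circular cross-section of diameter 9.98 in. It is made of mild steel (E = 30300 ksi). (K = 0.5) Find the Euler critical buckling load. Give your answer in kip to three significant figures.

I = πd⁴/64 = π×9.98⁴/64 = 487.0 in⁴
Effective length L_e = K·L = 0.5 × 220 = 110.0 in
P_cr = π²EI / L_e² = π² × 30300×10³ × 487.0 / 110.0² = 1.204×10^7 lb

P_cr ≈ 12000 kip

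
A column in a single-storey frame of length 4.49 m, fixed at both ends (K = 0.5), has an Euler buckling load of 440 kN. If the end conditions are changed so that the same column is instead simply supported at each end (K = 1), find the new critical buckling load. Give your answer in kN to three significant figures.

P_cr ≈ 110 kN

P_cr ∝ 1/K², so P_cr,new = P_cr,old × (K_old/K_new)² = 440 × (0.5/1)²
= 440 × 0.2500 = 110 kN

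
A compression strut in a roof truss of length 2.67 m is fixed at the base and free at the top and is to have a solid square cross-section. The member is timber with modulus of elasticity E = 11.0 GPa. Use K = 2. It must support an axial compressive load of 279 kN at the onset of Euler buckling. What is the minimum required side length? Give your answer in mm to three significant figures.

a ≈ 172 mm

L_e = K·L = 2 × 2.67 = 5.340 m
Required I = P_cr·L_e²/(π²E) = 2.790×10^5 × 5.340² / (π² × 1.10×10^10) = 7.328×10^-5 m⁴
I_req = 7.328×10^7 mm⁴
Solid square: I = a⁴/12  ⇒  a = (12I)^(1/4) = (12×7.328×10^7)^(1/4) = 172 mm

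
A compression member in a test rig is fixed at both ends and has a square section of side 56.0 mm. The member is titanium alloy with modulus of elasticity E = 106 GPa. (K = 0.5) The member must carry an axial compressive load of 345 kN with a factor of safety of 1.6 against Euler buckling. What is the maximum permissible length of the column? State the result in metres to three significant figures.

I = a⁴/12 = 56.0⁴/12 = 8.195×10^5 mm⁴
I = 8.195×10^-7 m⁴
Required critical load P_cr = n·P = 1.6 × 345 = 552.0 kN = 5.520×10^5 N
From P_cr = π²EI/(K·L)²:  L = (1/K)·√(π²EI/P_cr) = (1/0.5)·√(π²×1.06×10^11×8.195×10^-7/5.520×10^5)
L = 2.49 m

L_max ≈ 2.49 m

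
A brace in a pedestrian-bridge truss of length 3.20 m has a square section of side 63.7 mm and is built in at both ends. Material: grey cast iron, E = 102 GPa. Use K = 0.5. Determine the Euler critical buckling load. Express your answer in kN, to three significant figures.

I = a⁴/12 = 63.7⁴/12 = 1.372×10^6 mm⁴
I = 1.372×10^6 mm⁴ = 1.372×10^-6 m⁴
Effective length L_e = K·L = 0.5 × 3.20 = 1.600 m
P_cr = π²EI / L_e² = π² × 102×10⁹ × 1.372×10^-6 / 1.600² = 5.396×10^5 N

P_cr ≈ 540 kN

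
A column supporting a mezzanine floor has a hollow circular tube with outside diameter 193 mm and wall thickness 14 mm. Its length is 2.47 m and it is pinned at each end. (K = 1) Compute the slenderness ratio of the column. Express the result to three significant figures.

λ ≈ 38.9

Inner diameter d_i = 193 − 2×14 = 165.0 mm
I = π(d_o⁴ − d_i⁴)/64 = π(193⁴ − 165.0⁴)/64 = 3.172×10^7 mm⁴
A = 7.873×10^3 mm²;  r_min = √(I/A) = √(3.172×10^7/7.873×10^3) = 63.48 mm
L_e = K·L = 1 × 2.47 m = 2.470 m = 2470.0 mm
λ = L_e / r_min = 2470.0 / 63.48 = 38.9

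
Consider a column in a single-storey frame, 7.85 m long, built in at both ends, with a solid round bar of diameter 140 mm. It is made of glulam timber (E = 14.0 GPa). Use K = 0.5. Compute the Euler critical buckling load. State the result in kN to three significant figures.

I = πd⁴/64 = π×140⁴/64 = 1.886×10^7 mm⁴
I = 1.886×10^7 mm⁴ = 1.886×10^-5 m⁴
Effective length L_e = K·L = 0.5 × 7.85 = 3.925 m
P_cr = π²EI / L_e² = π² × 14.0×10⁹ × 1.886×10^-5 / 3.925² = 1.691×10^5 N

P_cr ≈ 169 kN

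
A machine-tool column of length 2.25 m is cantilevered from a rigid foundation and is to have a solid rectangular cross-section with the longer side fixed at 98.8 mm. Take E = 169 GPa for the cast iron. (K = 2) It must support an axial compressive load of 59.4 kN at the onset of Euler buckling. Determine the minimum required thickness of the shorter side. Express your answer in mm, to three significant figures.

b ≈ 44.4 mm

L_e = K·L = 2 × 2.25 = 4.500 m
Required I = P_cr·L_e²/(π²E) = 5.940×10^4 × 4.500² / (π² × 1.69×10^11) = 7.211×10^-7 m⁴
I_req = 7.211×10^5 mm⁴
Rectangle, weak axis: I_min = h·b³/12 with h = 98.8 mm fixed  ⇒  b = (12I/h)^(1/3) = 44.4 mm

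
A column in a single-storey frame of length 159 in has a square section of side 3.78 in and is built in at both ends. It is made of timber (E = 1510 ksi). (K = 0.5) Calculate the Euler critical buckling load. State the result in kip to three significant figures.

P_cr ≈ 40.1 kip

I = a⁴/12 = 3.78⁴/12 = 17.01 in⁴
Effective length L_e = K·L = 0.5 × 159 = 79.50 in
P_cr = π²EI / L_e² = π² × 1510×10³ × 17.01 / 79.50² = 4.012×10^4 lb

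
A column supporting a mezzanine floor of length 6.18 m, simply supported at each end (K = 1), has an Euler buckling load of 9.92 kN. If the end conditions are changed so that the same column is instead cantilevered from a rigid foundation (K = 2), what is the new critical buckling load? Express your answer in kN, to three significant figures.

P_cr ≈ 2.48 kN

P_cr ∝ 1/K², so P_cr,new = P_cr,old × (K_old/K_new)² = 9.92 × (1/2)²
= 9.92 × 0.2500 = 2.48 kN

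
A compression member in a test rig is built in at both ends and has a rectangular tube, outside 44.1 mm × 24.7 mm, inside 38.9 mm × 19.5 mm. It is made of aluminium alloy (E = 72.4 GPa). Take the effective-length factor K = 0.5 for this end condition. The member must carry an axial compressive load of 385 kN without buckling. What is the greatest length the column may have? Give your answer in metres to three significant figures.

L_max ≈ 0.482 m

Weak-axis I_min = (h_o·b_o³ − h_i·b_i³)/12 with b_o = 24.7, b_i = 19.50 mm (shorter outer/inner sides).
I_min = (44.1×24.7³ − 38.90×19.50³)/12 = 3.134×10^4 mm⁴
I = 3.134×10^-8 m⁴
At the buckling limit P_cr = P = 3.850×10^5 N
From P_cr = π²EI/(K·L)²:  L = (1/K)·√(π²EI/P_cr) = (1/0.5)·√(π²×7.24×10^10×3.134×10^-8/3.850×10^5)
L = 0.482 m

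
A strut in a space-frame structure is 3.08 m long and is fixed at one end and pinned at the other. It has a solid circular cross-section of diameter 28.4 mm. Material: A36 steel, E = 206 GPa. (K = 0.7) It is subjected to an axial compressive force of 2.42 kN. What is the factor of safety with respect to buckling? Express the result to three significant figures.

I = πd⁴/64 = π×28.4⁴/64 = 3.193×10^4 mm⁴
I = 3.193×10^4 mm⁴ = 3.193×10^-8 m⁴
Effective length L_e = K·L = 0.7 × 3.08 = 2.156 m
P_cr = π²EI / L_e² = π² × 206×10⁹ × 3.193×10^-8 / 2.156² = 1.397×10^4 N
Factor of safety n = P_cr / P = 13.967 / 2.42 = 5.77

n ≈ 5.77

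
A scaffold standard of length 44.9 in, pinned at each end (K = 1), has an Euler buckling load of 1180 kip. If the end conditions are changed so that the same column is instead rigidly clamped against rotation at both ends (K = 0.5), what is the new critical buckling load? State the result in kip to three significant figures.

P_cr ≈ 4720 kip

P_cr ∝ 1/K², so P_cr,new = P_cr,old × (K_old/K_new)² = 1180 × (1/0.5)²
= 1180 × 4.000 = 4720 kip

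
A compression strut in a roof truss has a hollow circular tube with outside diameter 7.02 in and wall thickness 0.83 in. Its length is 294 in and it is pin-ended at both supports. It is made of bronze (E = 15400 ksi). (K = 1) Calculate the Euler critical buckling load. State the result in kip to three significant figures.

Inner diameter d_i = 7.02 − 2×0.83 = 5.360 in
I = π(d_o⁴ − d_i⁴)/64 = π(7.02⁴ − 5.360⁴)/64 = 78.70 in⁴
Effective length L_e = K·L = 1 × 294 = 294.0 in
P_cr = π²EI / L_e² = π² × 15400×10³ × 78.70 / 294.0² = 1.384×10^5 lb

P_cr ≈ 138 kip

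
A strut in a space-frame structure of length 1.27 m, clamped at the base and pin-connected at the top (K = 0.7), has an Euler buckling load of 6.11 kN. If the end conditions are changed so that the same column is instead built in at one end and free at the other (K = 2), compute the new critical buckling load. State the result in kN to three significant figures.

P_cr ≈ 0.748 kN

P_cr ∝ 1/K², so P_cr,new = P_cr,old × (K_old/K_new)² = 6.11 × (0.7/2)²
= 6.11 × 0.1225 = 0.748 kN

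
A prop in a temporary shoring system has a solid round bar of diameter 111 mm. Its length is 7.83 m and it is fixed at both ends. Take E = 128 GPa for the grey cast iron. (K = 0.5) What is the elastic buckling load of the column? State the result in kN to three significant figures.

P_cr ≈ 614 kN

I = πd⁴/64 = π×111⁴/64 = 7.452×10^6 mm⁴
I = 7.452×10^6 mm⁴ = 7.452×10^-6 m⁴
Effective length L_e = K·L = 0.5 × 7.83 = 3.915 m
P_cr = π²EI / L_e² = π² × 128×10⁹ × 7.452×10^-6 / 3.915² = 6.142×10^5 N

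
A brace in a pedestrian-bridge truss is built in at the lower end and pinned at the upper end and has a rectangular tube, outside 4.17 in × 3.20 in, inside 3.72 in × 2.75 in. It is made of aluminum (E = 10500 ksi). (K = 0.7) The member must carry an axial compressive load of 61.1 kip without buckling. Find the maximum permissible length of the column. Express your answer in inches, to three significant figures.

L_max ≈ 131 in

Weak-axis I_min = (h_o·b_o³ − h_i·b_i³)/12 with b_o = 3.20, b_i = 2.750 in (shorter outer/inner sides).
I_min = (4.17×3.20³ − 3.720×2.750³)/12 = 4.940 in⁴
At the buckling limit P_cr = P = 6.110×10^4 lb
From P_cr = π²EI/(K·L)²:  L = (1/K)·√(π²EI/P_cr) = (1/0.7)·√(π²×1.05×10^7×4.940/6.110×10^4)
L = 131 in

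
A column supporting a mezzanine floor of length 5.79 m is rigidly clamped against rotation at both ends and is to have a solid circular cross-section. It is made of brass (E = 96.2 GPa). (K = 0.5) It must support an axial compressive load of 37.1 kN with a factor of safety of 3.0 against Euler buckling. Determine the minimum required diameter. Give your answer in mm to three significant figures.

Required P_cr = n·P = 3.0 × 37.1 = 111.3 kN
L_e = K·L = 0.5 × 5.79 = 2.895 m
Required I = P_cr·L_e²/(π²E) = 1.113×10^5 × 2.895² / (π² × 9.62×10^10) = 9.825×10^-7 m⁴
I_req = 9.825×10^5 mm⁴
Solid circle: I = πd⁴/64  ⇒  d = (64I/π)^(1/4) = (64×9.825×10^5/π)^(1/4) = 66.9 mm

d ≈ 66.9 mm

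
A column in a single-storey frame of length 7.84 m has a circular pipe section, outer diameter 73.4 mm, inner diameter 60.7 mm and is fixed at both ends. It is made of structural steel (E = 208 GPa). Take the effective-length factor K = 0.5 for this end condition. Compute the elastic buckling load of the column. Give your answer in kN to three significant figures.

P_cr ≈ 101 kN

d_o = 73.4 mm, d_i = 60.7 mm
I = π(d_o⁴ − d_i⁴)/64 = π(73.4⁴ − 60.70⁴)/64 = 7.584×10^5 mm⁴
I = 7.584×10^5 mm⁴ = 7.584×10^-7 m⁴
Effective length L_e = K·L = 0.5 × 7.84 = 3.920 m
P_cr = π²EI / L_e² = π² × 208×10⁹ × 7.584×10^-7 / 3.920² = 1.013×10^5 N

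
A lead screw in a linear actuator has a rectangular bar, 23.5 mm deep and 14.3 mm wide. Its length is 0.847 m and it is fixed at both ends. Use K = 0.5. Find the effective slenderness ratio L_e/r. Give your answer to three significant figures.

For a rectangle r_min = b/√12 = 14.3/√12 = 4.128 mm
L_e = K·L = 0.5 × 0.847 m = 0.4235 m = 423.50 mm
λ = L_e / r_min = 423.50 / 4.128 = 103

λ ≈ 103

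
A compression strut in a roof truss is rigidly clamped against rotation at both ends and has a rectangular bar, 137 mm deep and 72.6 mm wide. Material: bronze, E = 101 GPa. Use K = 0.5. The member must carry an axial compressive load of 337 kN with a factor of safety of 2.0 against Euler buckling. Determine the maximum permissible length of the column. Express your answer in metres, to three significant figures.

Buckling occurs about the weak axis: I_min = h·b³/12 with b = 72.6 mm (the shorter side).
I_min = 137×72.6³/12 = 4.369×10^6 mm⁴
I = 4.369×10^-6 m⁴
Required critical load P_cr = n·P = 2.0 × 337 = 674.0 kN = 6.740×10^5 N
From P_cr = π²EI/(K·L)²:  L = (1/K)·√(π²EI/P_cr) = (1/0.5)·√(π²×1.01×10^11×4.369×10^-6/6.740×10^5)
L = 5.08 m

L_max ≈ 5.08 m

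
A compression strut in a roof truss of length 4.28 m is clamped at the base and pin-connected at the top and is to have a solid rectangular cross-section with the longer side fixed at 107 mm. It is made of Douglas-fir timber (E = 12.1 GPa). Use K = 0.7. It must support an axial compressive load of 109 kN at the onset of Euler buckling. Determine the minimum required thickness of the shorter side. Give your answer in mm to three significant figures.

L_e = K·L = 0.7 × 4.28 = 2.996 m
Required I = P_cr·L_e²/(π²E) = 1.090×10^5 × 2.996² / (π² × 1.21×10^10) = 8.193×10^-6 m⁴
I_req = 8.193×10^6 mm⁴
Rectangle, weak axis: I_min = h·b³/12 with h = 107 mm fixed  ⇒  b = (12I/h)^(1/3) = 97.2 mm

b ≈ 97.2 mm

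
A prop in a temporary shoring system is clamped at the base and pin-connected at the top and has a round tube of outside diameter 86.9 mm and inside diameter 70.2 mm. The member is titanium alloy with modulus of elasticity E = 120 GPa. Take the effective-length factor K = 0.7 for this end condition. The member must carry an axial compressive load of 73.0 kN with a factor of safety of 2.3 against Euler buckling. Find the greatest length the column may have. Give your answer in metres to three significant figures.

d_o = 86.9 mm, d_i = 70.2 mm
I = π(d_o⁴ − d_i⁴)/64 = π(86.9⁴ − 70.20⁴)/64 = 1.607×10^6 mm⁴
I = 1.607×10^-6 m⁴
Required critical load P_cr = n·P = 2.3 × 73.0 = 167.9 kN = 1.679×10^5 N
From P_cr = π²EI/(K·L)²:  L = (1/K)·√(π²EI/P_cr) = (1/0.7)·√(π²×1.20×10^11×1.607×10^-6/1.679×10^5)
L = 4.81 m

L_max ≈ 4.81 m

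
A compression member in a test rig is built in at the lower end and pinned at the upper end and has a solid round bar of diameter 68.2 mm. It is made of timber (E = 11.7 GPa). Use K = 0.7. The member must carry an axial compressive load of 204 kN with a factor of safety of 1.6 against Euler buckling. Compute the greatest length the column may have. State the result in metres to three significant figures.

I = πd⁴/64 = π×68.2⁴/64 = 1.062×10^6 mm⁴
I = 1.062×10^-6 m⁴
Required critical load P_cr = n·P = 1.6 × 204 = 326.4 kN = 3.264×10^5 N
From P_cr = π²EI/(K·L)²:  L = (1/K)·√(π²EI/P_cr) = (1/0.7)·√(π²×1.17×10^10×1.062×10^-6/3.264×10^5)
L = 0.876 m

L_max ≈ 0.876 m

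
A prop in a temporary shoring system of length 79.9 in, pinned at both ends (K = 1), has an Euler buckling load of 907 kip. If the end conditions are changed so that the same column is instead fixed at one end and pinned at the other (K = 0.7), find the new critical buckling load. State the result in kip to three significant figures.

P_cr ∝ 1/K², so P_cr,new = P_cr,old × (K_old/K_new)² = 907 × (1/0.7)²
= 907 × 2.041 = 1850 kip

P_cr ≈ 1850 kip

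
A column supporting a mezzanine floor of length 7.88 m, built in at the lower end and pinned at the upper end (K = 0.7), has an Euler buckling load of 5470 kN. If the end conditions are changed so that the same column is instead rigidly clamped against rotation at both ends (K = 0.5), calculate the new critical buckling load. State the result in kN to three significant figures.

P_cr ≈ 10700 kN

P_cr ∝ 1/K², so P_cr,new = P_cr,old × (K_old/K_new)² = 5470 × (0.7/0.5)²
= 5470 × 1.960 = 10700 kN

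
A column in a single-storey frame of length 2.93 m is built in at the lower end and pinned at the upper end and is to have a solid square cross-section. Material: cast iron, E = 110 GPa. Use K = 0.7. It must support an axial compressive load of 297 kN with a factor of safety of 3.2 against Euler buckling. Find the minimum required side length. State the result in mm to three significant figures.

Required P_cr = n·P = 3.2 × 297 = 950.4 kN
L_e = K·L = 0.7 × 2.93 = 2.051 m
Required I = P_cr·L_e²/(π²E) = 9.504×10^5 × 2.051² / (π² × 1.10×10^11) = 3.683×10^-6 m⁴
I_req = 3.683×10^6 mm⁴
Solid square: I = a⁴/12  ⇒  a = (12I)^(1/4) = (12×3.683×10^6)^(1/4) = 81.5 mm

a ≈ 81.5 mm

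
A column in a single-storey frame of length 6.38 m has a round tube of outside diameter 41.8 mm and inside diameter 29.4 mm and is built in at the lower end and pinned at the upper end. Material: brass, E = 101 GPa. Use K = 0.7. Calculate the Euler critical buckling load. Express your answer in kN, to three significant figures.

P_cr ≈ 5.66 kN

d_o = 41.8 mm, d_i = 29.4 mm
I = π(d_o⁴ − d_i⁴)/64 = π(41.8⁴ − 29.40⁴)/64 = 1.132×10^5 mm⁴
I = 1.132×10^5 mm⁴ = 1.132×10^-7 m⁴
Effective length L_e = K·L = 0.7 × 6.38 = 4.466 m
P_cr = π²EI / L_e² = π² × 101×10⁹ × 1.132×10^-7 / 4.466² = 5.657×10^3 N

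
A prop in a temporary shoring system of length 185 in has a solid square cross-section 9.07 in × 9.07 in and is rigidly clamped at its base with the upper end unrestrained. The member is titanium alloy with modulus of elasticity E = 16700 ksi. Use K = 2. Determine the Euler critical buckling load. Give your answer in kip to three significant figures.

I = a⁴/12 = 9.07⁴/12 = 564.0 in⁴
Effective length L_e = K·L = 2 × 185 = 370.0 in
P_cr = π²EI / L_e² = π² × 16700×10³ × 564.0 / 370.0² = 6.790×10^5 lb

P_cr ≈ 679 kip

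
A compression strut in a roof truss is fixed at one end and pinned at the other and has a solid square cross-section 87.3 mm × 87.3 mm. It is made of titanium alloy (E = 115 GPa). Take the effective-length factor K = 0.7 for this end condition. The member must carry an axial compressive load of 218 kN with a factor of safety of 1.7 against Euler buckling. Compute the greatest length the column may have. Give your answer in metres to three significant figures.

L_max ≈ 5.50 m

I = a⁴/12 = 87.3⁴/12 = 4.840×10^6 mm⁴
I = 4.840×10^-6 m⁴
Required critical load P_cr = n·P = 1.7 × 218 = 370.6 kN = 3.706×10^5 N
From P_cr = π²EI/(K·L)²:  L = (1/K)·√(π²EI/P_cr) = (1/0.7)·√(π²×1.15×10^11×4.840×10^-6/3.706×10^5)
L = 5.50 m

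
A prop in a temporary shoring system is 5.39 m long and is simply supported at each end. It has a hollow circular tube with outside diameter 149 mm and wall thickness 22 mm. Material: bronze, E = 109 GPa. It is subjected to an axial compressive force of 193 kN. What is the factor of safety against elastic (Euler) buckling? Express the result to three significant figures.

n ≈ 3.50

Inner diameter d_i = 149 − 2×22 = 105.0 mm
I = π(d_o⁴ − d_i⁴)/64 = π(149⁴ − 105.0⁴)/64 = 1.823×10^7 mm⁴
I = 1.823×10^7 mm⁴ = 1.823×10^-5 m⁴
Effective length L_e = K·L = 1 × 5.39 = 5.390 m
P_cr = π²EI / L_e² = π² × 109×10⁹ × 1.823×10^-5 / 5.390² = 6.750×10^5 N
Factor of safety n = P_cr / P = 674.97 / 193 = 3.50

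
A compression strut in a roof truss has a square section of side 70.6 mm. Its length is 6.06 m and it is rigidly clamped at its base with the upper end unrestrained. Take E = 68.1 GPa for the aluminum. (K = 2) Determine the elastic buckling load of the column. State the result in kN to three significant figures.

I = a⁴/12 = 70.6⁴/12 = 2.070×10^6 mm⁴
I = 2.070×10^6 mm⁴ = 2.070×10^-6 m⁴
Effective length L_e = K·L = 2 × 6.06 = 12.12 m
P_cr = π²EI / L_e² = π² × 68.1×10⁹ × 2.070×10^-6 / 12.12² = 9.473×10^3 N

P_cr ≈ 9.47 kN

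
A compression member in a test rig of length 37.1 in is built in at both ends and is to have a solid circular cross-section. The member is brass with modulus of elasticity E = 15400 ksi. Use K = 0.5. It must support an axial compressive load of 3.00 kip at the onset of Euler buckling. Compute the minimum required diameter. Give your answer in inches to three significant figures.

d ≈ 0.610 in

L_e = K·L = 0.5 × 37.1 = 18.55 in
Required I = P_cr·L_e²/(π²E) = 3.000×10^3 × 18.55² / (π² × 1.54×10^7) = 6.792×10^-3 in⁴
Solid circle: I = πd⁴/64  ⇒  d = (64I/π)^(1/4) = (64×6.792×10^-3/π)^(1/4) = 0.610 in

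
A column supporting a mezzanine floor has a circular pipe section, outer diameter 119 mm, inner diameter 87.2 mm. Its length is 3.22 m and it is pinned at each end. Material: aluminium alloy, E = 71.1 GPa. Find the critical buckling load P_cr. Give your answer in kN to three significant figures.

P_cr ≈ 474 kN

d_o = 119 mm, d_i = 87.2 mm
I = π(d_o⁴ − d_i⁴)/64 = π(119⁴ − 87.20⁴)/64 = 7.006×10^6 mm⁴
I = 7.006×10^6 mm⁴ = 7.006×10^-6 m⁴
Effective length L_e = K·L = 1 × 3.22 = 3.220 m
P_cr = π²EI / L_e² = π² × 71.1×10⁹ × 7.006×10^-6 / 3.220² = 4.741×10^5 N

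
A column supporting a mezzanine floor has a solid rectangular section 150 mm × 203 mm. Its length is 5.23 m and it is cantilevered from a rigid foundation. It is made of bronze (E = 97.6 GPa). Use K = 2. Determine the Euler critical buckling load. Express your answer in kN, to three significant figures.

Buckling occurs about the weak axis: I_min = h·b³/12 with b = 150 mm (the shorter side).
I_min = 203×150³/12 = 5.709×10^7 mm⁴
I = 5.709×10^7 mm⁴ = 5.709×10^-5 m⁴
Effective length L_e = K·L = 2 × 5.23 = 10.46 m
P_cr = π²EI / L_e² = π² × 97.6×10⁹ × 5.709×10^-5 / 10.46² = 5.027×10^5 N

P_cr ≈ 503 kN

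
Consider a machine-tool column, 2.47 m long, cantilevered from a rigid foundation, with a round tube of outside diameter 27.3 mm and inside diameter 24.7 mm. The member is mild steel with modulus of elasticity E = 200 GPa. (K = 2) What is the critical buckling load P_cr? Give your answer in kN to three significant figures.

P_cr ≈ 0.728 kN

d_o = 27.3 mm, d_i = 24.7 mm
I = π(d_o⁴ − d_i⁴)/64 = π(27.3⁴ − 24.70⁴)/64 = 8.995×10^3 mm⁴
I = 8.995×10^3 mm⁴ = 8.995×10^-9 m⁴
Effective length L_e = K·L = 2 × 2.47 = 4.940 m
P_cr = π²EI / L_e² = π² × 200×10⁹ × 8.995×10^-9 / 4.940² = 727.6 N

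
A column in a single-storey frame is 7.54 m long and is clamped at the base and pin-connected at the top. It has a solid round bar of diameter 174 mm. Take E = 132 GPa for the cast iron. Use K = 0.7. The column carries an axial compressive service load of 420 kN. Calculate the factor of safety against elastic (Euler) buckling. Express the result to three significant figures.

I = πd⁴/64 = π×174⁴/64 = 4.500×10^7 mm⁴
I = 4.500×10^7 mm⁴ = 4.500×10^-5 m⁴
Effective length L_e = K·L = 0.7 × 7.54 = 5.278 m
P_cr = π²EI / L_e² = π² × 132×10⁹ × 4.500×10^-5 / 5.278² = 2.104×10^6 N
Factor of safety n = P_cr / P = 2104.3 / 420 = 5.01

n ≈ 5.01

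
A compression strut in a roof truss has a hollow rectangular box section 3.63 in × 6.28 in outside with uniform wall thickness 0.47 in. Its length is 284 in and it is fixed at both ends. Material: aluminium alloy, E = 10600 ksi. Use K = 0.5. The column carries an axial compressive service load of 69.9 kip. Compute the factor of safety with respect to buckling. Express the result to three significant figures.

Inner dimensions: h_i = 6.28 − 2×0.47 = 5.340 in, b_i = 3.63 − 2×0.47 = 2.690 in
Weak-axis I_min = (h_o·b_o³ − h_i·b_i³)/12 with b_o = 3.63, b_i = 2.690 in (shorter outer/inner sides).
I_min = (6.28×3.63³ − 5.340×2.690³)/12 = 16.37 in⁴
Effective length L_e = K·L = 0.5 × 284 = 142.0 in
P_cr = π²EI / L_e² = π² × 10600×10³ × 16.37 / 142.0² = 8.493×10^4 lb
Factor of safety n = P_cr / P = 84.934 / 69.9 = 1.22

n ≈ 1.22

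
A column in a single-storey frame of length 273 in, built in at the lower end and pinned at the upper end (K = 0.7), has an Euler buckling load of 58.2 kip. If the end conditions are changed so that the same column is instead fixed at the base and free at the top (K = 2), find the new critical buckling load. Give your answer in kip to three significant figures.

P_cr ≈ 7.13 kip

P_cr ∝ 1/K², so P_cr,new = P_cr,old × (K_old/K_new)² = 58.2 × (0.7/2)²
= 58.2 × 0.1225 = 7.13 kip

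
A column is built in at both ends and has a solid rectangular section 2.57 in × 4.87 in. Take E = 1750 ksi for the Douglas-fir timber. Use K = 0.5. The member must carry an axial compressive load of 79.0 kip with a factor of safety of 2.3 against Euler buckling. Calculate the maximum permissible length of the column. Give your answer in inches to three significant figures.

Buckling occurs about the weak axis: I_min = h·b³/12 with b = 2.57 in (the shorter side).
I_min = 4.87×2.57³/12 = 6.889 in⁴
Required critical load P_cr = n·P = 2.3 × 79.0 = 181.7 kip = 1.817×10^5 lb
From P_cr = π²EI/(K·L)²:  L = (1/K)·√(π²EI/P_cr) = (1/0.5)·√(π²×1.75×10^6×6.889/1.817×10^5)
L = 51.2 in

L_max ≈ 51.2 in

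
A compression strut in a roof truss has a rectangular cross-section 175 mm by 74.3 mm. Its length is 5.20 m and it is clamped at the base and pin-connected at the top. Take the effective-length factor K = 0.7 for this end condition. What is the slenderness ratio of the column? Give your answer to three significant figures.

Buckling occurs about the weak axis: I_min = h·b³/12 with b = 74.3 mm (the shorter side).
I_min = 175×74.3³/12 = 5.982×10^6 mm⁴
A = 1.300×10^4 mm²;  r_min = √(I/A) = √(5.982×10^6/1.300×10^4) = 21.45 mm
L_e = K·L = 0.7 × 5.20 m = 3.640 m = 3640.0 mm
λ = L_e / r_min = 3640.0 / 21.45 = 170

λ ≈ 170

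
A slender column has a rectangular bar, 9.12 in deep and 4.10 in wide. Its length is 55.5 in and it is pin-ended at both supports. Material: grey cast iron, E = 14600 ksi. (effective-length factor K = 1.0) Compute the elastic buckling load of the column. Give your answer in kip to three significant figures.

P_cr ≈ 2450 kip

Buckling occurs about the weak axis: I_min = h·b³/12 with b = 4.10 in (the shorter side).
I_min = 9.12×4.10³/12 = 52.38 in⁴
Effective length L_e = K·L = 1 × 55.5 = 55.50 in
P_cr = π²EI / L_e² = π² × 14600×10³ × 52.38 / 55.50² = 2.450×10^6 lb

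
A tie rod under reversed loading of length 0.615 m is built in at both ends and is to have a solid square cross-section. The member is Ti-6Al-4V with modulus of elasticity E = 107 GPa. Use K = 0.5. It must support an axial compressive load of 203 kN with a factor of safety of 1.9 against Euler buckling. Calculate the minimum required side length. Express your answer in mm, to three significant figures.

a ≈ 25.4 mm

Required P_cr = n·P = 1.9 × 203 = 385.7 kN
L_e = K·L = 0.5 × 0.615 = 0.3075 m
Required I = P_cr·L_e²/(π²E) = 3.857×10^5 × 0.3075² / (π² × 1.07×10^11) = 3.453×10^-8 m⁴
I_req = 3.453×10^4 mm⁴
Solid square: I = a⁴/12  ⇒  a = (12I)^(1/4) = (12×3.453×10^4)^(1/4) = 25.4 mm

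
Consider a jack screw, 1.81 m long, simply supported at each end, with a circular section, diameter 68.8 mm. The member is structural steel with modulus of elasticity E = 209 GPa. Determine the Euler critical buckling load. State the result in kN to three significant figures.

P_cr ≈ 692 kN

I = πd⁴/64 = π×68.8⁴/64 = 1.100×10^6 mm⁴
I = 1.100×10^6 mm⁴ = 1.100×10^-6 m⁴
Effective length L_e = K·L = 1 × 1.81 = 1.810 m
P_cr = π²EI / L_e² = π² × 209×10⁹ × 1.100×10^-6 / 1.810² = 6.925×10^5 N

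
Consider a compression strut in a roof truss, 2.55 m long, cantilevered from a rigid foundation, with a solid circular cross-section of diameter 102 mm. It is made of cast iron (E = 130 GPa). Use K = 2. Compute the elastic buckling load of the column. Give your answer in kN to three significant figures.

P_cr ≈ 262 kN

I = πd⁴/64 = π×102⁴/64 = 5.313×10^6 mm⁴
I = 5.313×10^6 mm⁴ = 5.313×10^-6 m⁴
Effective length L_e = K·L = 2 × 2.55 = 5.100 m
P_cr = π²EI / L_e² = π² × 130×10⁹ × 5.313×10^-6 / 5.100² = 2.621×10^5 N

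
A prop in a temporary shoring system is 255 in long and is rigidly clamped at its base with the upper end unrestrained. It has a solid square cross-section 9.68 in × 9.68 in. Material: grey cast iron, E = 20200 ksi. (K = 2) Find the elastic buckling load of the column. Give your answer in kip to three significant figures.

I = a⁴/12 = 9.68⁴/12 = 731.7 in⁴
Effective length L_e = K·L = 2 × 255 = 510.0 in
P_cr = π²EI / L_e² = π² × 20200×10³ × 731.7 / 510.0² = 5.608×10^5 lb

P_cr ≈ 561 kip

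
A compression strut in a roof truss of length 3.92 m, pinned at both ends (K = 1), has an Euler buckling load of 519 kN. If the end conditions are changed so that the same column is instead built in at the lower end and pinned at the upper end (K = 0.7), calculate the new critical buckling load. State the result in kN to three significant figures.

P_cr ∝ 1/K², so P_cr,new = P_cr,old × (K_old/K_new)² = 519 × (1/0.7)²
= 519 × 2.041 = 1060 kN

P_cr ≈ 1060 kN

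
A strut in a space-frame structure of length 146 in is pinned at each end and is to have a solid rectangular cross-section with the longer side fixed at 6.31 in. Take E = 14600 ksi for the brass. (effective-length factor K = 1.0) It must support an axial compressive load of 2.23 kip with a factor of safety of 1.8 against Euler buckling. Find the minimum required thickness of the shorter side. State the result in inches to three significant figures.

b ≈ 1.04 in

Required P_cr = n·P = 1.8 × 2.23 = 4.014 kip
L_e = K·L = 1 × 146 = 146.0 in
Required I = P_cr·L_e²/(π²E) = 4.014×10^3 × 146.0² / (π² × 1.46×10^7) = 0.5938 in⁴
Rectangle, weak axis: I_min = h·b³/12 with h = 6.31 in fixed  ⇒  b = (12I/h)^(1/3) = 1.04 in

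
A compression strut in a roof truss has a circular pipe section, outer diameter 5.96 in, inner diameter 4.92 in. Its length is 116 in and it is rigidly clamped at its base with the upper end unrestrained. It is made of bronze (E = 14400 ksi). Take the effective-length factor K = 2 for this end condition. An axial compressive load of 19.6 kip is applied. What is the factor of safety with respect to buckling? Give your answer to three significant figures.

d_o = 5.96 in, d_i = 4.92 in
I = π(d_o⁴ − d_i⁴)/64 = π(5.96⁴ − 4.920⁴)/64 = 33.17 in⁴
Effective length L_e = K·L = 2 × 116 = 232.0 in
P_cr = π²EI / L_e² = π² × 14400×10³ × 33.17 / 232.0² = 8.760×10^4 lb
Factor of safety n = P_cr / P = 87.598 / 19.6 = 4.47

n ≈ 4.47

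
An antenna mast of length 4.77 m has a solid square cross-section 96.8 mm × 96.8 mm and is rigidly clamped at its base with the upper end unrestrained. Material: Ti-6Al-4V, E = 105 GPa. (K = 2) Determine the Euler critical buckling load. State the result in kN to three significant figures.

P_cr ≈ 83.3 kN

I = a⁴/12 = 96.8⁴/12 = 7.317×10^6 mm⁴
I = 7.317×10^6 mm⁴ = 7.317×10^-6 m⁴
Effective length L_e = K·L = 2 × 4.77 = 9.540 m
P_cr = π²EI / L_e² = π² × 105×10⁹ × 7.317×10^-6 / 9.540² = 8.331×10^4 N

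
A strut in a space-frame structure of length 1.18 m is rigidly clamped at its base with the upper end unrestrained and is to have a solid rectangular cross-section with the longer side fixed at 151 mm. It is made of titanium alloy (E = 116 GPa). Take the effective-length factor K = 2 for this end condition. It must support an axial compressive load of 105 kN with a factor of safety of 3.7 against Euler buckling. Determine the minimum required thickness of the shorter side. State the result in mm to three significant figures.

b ≈ 53.2 mm

Required P_cr = n·P = 3.7 × 105 = 388.5 kN
L_e = K·L = 2 × 1.18 = 2.360 m
Required I = P_cr·L_e²/(π²E) = 3.885×10^5 × 2.360² / (π² × 1.16×10^11) = 1.890×10^-6 m⁴
I_req = 1.890×10^6 mm⁴
Rectangle, weak axis: I_min = h·b³/12 with h = 151 mm fixed  ⇒  b = (12I/h)^(1/3) = 53.2 mm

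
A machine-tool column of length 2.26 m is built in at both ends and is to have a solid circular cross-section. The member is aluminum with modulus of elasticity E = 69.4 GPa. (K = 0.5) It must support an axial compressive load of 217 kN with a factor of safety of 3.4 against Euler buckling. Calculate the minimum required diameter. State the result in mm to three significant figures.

d ≈ 72.8 mm

Required P_cr = n·P = 3.4 × 217 = 737.8 kN
L_e = K·L = 0.5 × 2.26 = 1.130 m
Required I = P_cr·L_e²/(π²E) = 7.378×10^5 × 1.130² / (π² × 6.94×10^10) = 1.375×10^-6 m⁴
I_req = 1.375×10^6 mm⁴
Solid circle: I = πd⁴/64  ⇒  d = (64I/π)^(1/4) = (64×1.375×10^6/π)^(1/4) = 72.8 mm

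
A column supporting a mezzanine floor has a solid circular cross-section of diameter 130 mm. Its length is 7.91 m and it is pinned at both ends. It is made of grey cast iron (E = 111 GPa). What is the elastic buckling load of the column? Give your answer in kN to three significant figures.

I = πd⁴/64 = π×130⁴/64 = 1.402×10^7 mm⁴
I = 1.402×10^7 mm⁴ = 1.402×10^-5 m⁴
Effective length L_e = K·L = 1 × 7.91 = 7.910 m
P_cr = π²EI / L_e² = π² × 111×10⁹ × 1.402×10^-5 / 7.910² = 2.455×10^5 N

P_cr ≈ 245 kN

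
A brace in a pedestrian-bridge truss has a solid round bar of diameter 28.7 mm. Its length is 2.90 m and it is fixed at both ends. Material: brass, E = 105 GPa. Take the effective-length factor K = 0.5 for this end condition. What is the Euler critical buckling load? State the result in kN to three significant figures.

I = πd⁴/64 = π×28.7⁴/64 = 3.330×10^4 mm⁴
I = 3.330×10^4 mm⁴ = 3.330×10^-8 m⁴
Effective length L_e = K·L = 0.5 × 2.90 = 1.450 m
P_cr = π²EI / L_e² = π² × 105×10⁹ × 3.330×10^-8 / 1.450² = 1.642×10^4 N

P_cr ≈ 16.4 kN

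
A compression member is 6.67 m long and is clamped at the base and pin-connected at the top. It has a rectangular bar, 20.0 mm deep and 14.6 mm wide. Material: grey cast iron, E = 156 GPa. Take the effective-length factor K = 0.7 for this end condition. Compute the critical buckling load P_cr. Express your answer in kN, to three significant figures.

P_cr ≈ 0.366 kN

Buckling occurs about the weak axis: I_min = h·b³/12 with b = 14.6 mm (the shorter side).
I_min = 20.0×14.6³/12 = 5.187×10^3 mm⁴
I = 5.187×10^3 mm⁴ = 5.187×10^-9 m⁴
Effective length L_e = K·L = 0.7 × 6.67 = 4.669 m
P_cr = π²EI / L_e² = π² × 156×10⁹ × 5.187×10^-9 / 4.669² = 366.3 N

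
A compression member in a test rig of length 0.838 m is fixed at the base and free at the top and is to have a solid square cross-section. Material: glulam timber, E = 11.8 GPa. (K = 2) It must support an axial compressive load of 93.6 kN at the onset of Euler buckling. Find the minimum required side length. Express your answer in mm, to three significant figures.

L_e = K·L = 2 × 0.838 = 1.676 m
Required I = P_cr·L_e²/(π²E) = 9.360×10^4 × 1.676² / (π² × 1.18×10^10) = 2.258×10^-6 m⁴
I_req = 2.258×10^6 mm⁴
Solid square: I = a⁴/12  ⇒  a = (12I)^(1/4) = (12×2.258×10^6)^(1/4) = 72.1 mm

a ≈ 72.1 mm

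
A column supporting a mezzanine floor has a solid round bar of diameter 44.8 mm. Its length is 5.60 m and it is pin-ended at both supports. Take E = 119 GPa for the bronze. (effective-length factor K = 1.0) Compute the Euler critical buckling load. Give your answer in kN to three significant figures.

P_cr ≈ 7.41 kN

I = πd⁴/64 = π×44.8⁴/64 = 1.977×10^5 mm⁴
I = 1.977×10^5 mm⁴ = 1.977×10^-7 m⁴
Effective length L_e = K·L = 1 × 5.60 = 5.600 m
P_cr = π²EI / L_e² = π² × 119×10⁹ × 1.977×10^-7 / 5.600² = 7.405×10^3 N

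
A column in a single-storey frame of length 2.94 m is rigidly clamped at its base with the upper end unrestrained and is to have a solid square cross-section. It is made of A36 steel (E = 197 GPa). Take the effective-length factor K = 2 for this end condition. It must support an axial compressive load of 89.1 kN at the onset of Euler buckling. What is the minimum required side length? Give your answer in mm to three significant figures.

a ≈ 66.0 mm

L_e = K·L = 2 × 2.94 = 5.880 m
Required I = P_cr·L_e²/(π²E) = 8.910×10^4 × 5.880² / (π² × 1.97×10^11) = 1.584×10^-6 m⁴
I_req = 1.584×10^6 mm⁴
Solid square: I = a⁴/12  ⇒  a = (12I)^(1/4) = (12×1.584×10^6)^(1/4) = 66.0 mm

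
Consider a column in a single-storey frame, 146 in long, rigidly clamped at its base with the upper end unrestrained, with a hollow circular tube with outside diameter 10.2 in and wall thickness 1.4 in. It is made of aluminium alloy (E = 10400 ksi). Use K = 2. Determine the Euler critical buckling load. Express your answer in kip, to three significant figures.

P_cr ≈ 462 kip

Inner diameter d_i = 10.2 − 2×1.4 = 7.400 in
I = π(d_o⁴ − d_i⁴)/64 = π(10.2⁴ − 7.400⁴)/64 = 384.1 in⁴
Effective length L_e = K·L = 2 × 146 = 292.0 in
P_cr = π²EI / L_e² = π² × 10400×10³ × 384.1 / 292.0² = 4.624×10^5 lb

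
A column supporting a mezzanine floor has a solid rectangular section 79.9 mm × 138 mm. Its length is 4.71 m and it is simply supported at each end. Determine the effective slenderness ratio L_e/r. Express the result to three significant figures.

For a rectangle r_min = b/√12 = 79.9/√12 = 23.07 mm
L_e = K·L = 1 × 4.71 m = 4.710 m = 4710.0 mm
λ = L_e / r_min = 4710.0 / 23.07 = 204

λ ≈ 204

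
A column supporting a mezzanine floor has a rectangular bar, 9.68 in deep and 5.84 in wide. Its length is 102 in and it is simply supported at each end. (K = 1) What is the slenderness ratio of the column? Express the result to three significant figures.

Buckling occurs about the weak axis: I_min = h·b³/12 with b = 5.84 in (the shorter side).
I_min = 9.68×5.84³/12 = 160.7 in⁴
A = 56.53 in²;  r_min = √(I/A) = √(160.7/56.53) = 1.686 in
L_e = K·L = 1 × 102 = 102.0 in
λ = L_e / r_min = 102.00 / 1.686 = 60.5

λ ≈ 60.5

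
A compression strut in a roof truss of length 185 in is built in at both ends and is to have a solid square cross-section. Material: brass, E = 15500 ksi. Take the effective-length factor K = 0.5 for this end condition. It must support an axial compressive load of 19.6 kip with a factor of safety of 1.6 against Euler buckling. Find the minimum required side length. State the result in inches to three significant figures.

Required P_cr = n·P = 1.6 × 19.6 = 31.36 kip
L_e = K·L = 0.5 × 185 = 92.50 in
Required I = P_cr·L_e²/(π²E) = 3.136×10^4 × 92.50² / (π² × 1.55×10^7) = 1.754 in⁴
Solid square: I = a⁴/12  ⇒  a = (12I)^(1/4) = (12×1.754)^(1/4) = 2.14 in

a ≈ 2.14 in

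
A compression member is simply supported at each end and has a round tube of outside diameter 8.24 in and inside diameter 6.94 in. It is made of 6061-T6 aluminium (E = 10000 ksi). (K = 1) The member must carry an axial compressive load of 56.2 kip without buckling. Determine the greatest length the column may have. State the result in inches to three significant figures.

L_max ≈ 444 in

d_o = 8.24 in, d_i = 6.94 in
I = π(d_o⁴ − d_i⁴)/64 = π(8.24⁴ − 6.940⁴)/64 = 112.4 in⁴
At the buckling limit P_cr = P = 5.620×10^4 lb
From P_cr = π²EI/(K·L)²:  L = (1/K)·√(π²EI/P_cr) = (1/1)·√(π²×1.00×10^7×112.4/5.620×10^4)
L = 444 in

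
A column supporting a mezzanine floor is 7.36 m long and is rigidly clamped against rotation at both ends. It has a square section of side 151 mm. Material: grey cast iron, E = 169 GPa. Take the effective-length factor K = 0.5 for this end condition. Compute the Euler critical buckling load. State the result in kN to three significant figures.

P_cr ≈ 5340 kN

I = a⁴/12 = 151⁴/12 = 4.332×10^7 mm⁴
I = 4.332×10^7 mm⁴ = 4.332×10^-5 m⁴
Effective length L_e = K·L = 0.5 × 7.36 = 3.680 m
P_cr = π²EI / L_e² = π² × 169×10⁹ × 4.332×10^-5 / 3.680² = 5.336×10^6 N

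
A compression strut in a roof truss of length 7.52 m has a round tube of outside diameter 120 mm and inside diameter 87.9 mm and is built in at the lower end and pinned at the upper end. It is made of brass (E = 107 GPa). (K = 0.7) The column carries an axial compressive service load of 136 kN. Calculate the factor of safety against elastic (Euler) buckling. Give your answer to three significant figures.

d_o = 120 mm, d_i = 87.9 mm
I = π(d_o⁴ − d_i⁴)/64 = π(120⁴ − 87.90⁴)/64 = 7.248×10^6 mm⁴
I = 7.248×10^6 mm⁴ = 7.248×10^-6 m⁴
Effective length L_e = K·L = 0.7 × 7.52 = 5.264 m
P_cr = π²EI / L_e² = π² × 107×10⁹ × 7.248×10^-6 / 5.264² = 2.762×10^5 N
Factor of safety n = P_cr / P = 276.24 / 136 = 2.03

n ≈ 2.03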